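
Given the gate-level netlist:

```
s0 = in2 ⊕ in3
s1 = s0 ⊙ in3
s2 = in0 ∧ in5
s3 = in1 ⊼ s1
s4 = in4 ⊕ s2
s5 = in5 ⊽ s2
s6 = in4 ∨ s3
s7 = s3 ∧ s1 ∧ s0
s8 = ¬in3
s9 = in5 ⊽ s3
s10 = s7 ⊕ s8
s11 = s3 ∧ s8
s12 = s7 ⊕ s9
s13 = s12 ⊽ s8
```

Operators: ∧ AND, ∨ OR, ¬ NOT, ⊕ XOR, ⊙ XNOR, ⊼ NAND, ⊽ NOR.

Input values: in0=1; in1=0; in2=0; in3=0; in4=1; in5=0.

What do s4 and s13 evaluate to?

s0 = in2 XOR in3 = 0 XOR 0 = 0
s1 = s0 XNOR in3 = 0 XNOR 0 = 1
s2 = in0 AND in5 = 1 AND 0 = 0
s3 = in1 NAND s1 = 0 NAND 1 = 1
s4 = in4 XOR s2 = 1 XOR 0 = 1
s7 = s3 AND s1 AND s0 = 1 AND 1 AND 0 = 0
s8 = NOT in3 = NOT 0 = 1
s9 = in5 NOR s3 = 0 NOR 1 = 0
s12 = s7 XOR s9 = 0 XOR 0 = 0
s13 = s12 NOR s8 = 0 NOR 1 = 0

s4 = 1, s13 = 0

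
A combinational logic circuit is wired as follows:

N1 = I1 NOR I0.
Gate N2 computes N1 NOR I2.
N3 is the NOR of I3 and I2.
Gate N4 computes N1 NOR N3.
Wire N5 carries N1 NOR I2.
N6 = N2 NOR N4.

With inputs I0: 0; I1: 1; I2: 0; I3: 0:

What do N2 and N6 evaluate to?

N1 = I1 NOR I0 = 1 NOR 0 = 0
N2 = N1 NOR I2 = 0 NOR 0 = 1
N3 = I3 NOR I2 = 0 NOR 0 = 1
N4 = N1 NOR N3 = 0 NOR 1 = 0
N6 = N2 NOR N4 = 1 NOR 0 = 0

N2 = 1, N6 = 0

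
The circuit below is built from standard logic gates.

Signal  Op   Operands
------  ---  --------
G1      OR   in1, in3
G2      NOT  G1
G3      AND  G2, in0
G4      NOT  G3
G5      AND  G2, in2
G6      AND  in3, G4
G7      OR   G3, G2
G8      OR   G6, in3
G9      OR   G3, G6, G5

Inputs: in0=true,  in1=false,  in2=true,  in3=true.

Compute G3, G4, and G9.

G3 = false  G4 = true  G9 = true

G1 = in1 OR in3 = false OR true = true
G2 = NOT G1 = NOT true = false
G3 = G2 AND in0 = false AND true = false
G4 = NOT G3 = NOT false = true
G5 = G2 AND in2 = false AND true = false
G6 = in3 AND G4 = true AND true = true
G9 = G3 OR G6 OR G5 = false OR true OR false = true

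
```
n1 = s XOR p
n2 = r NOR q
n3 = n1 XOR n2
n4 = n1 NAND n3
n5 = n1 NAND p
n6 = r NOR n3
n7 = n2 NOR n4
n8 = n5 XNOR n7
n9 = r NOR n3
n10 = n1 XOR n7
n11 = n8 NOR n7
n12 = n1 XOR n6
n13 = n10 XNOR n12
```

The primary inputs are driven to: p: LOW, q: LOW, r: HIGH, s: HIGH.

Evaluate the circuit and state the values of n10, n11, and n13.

n10 = LOW; n11 = LOW; n13 = LOW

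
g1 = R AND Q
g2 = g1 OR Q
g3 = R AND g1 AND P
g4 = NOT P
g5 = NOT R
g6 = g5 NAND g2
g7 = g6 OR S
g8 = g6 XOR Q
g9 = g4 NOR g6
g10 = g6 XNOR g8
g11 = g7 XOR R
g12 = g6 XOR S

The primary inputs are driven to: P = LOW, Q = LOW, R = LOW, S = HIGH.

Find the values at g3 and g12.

g3 = LOW, g12 = LOW

g1 = R AND Q = LOW AND LOW = LOW
g2 = g1 OR Q = LOW OR LOW = LOW
g3 = R AND g1 AND P = LOW AND LOW AND LOW = LOW
g5 = NOT R = NOT LOW = HIGH
g6 = g5 NAND g2 = HIGH NAND LOW = HIGH
g12 = g6 XOR S = HIGH XOR HIGH = LOW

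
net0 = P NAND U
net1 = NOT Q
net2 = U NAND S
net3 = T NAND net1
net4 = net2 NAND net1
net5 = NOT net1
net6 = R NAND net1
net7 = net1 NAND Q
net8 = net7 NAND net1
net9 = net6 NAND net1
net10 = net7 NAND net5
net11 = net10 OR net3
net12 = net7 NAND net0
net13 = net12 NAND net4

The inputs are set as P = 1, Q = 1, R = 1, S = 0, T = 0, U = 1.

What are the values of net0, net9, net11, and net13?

net0 = P NAND U = 1 NAND 1 = 0
net1 = NOT Q = NOT 1 = 0
net2 = U NAND S = 1 NAND 0 = 1
net3 = T NAND net1 = 0 NAND 0 = 1
net4 = net2 NAND net1 = 1 NAND 0 = 1
net5 = NOT net1 = NOT 0 = 1
net6 = R NAND net1 = 1 NAND 0 = 1
net7 = net1 NAND Q = 0 NAND 1 = 1
net9 = net6 NAND net1 = 1 NAND 0 = 1
net10 = net7 NAND net5 = 1 NAND 1 = 0
net11 = net10 OR net3 = 0 OR 1 = 1
net12 = net7 NAND net0 = 1 NAND 0 = 1
net13 = net12 NAND net4 = 1 NAND 1 = 0

net0 = 0, net9 = 1, net11 = 1, net13 = 0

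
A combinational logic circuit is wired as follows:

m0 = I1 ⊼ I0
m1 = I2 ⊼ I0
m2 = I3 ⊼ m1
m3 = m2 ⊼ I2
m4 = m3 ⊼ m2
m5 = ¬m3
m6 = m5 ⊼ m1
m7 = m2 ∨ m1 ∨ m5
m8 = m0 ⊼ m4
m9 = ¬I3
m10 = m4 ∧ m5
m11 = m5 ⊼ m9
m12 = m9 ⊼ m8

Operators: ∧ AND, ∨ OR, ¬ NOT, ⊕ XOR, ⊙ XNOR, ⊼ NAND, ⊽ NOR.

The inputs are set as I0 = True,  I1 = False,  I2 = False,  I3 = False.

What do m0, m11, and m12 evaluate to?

m0 = I1 NAND I0 = False NAND True = True
m1 = I2 NAND I0 = False NAND True = True
m2 = I3 NAND m1 = False NAND True = True
m3 = m2 NAND I2 = True NAND False = True
m4 = m3 NAND m2 = True NAND True = False
m5 = NOT m3 = NOT True = False
m8 = m0 NAND m4 = True NAND False = True
m9 = NOT I3 = NOT False = True
m11 = m5 NAND m9 = False NAND True = True
m12 = m9 NAND m8 = True NAND True = False

m0 = True, m11 = True, m12 = False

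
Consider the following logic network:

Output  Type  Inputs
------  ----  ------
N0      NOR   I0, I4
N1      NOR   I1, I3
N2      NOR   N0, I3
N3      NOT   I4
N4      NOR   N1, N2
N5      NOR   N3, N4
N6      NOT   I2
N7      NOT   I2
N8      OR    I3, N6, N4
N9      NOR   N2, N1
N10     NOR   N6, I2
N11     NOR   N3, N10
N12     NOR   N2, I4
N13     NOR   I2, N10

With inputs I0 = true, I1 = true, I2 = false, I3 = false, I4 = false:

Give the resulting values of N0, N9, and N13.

N0 = I0 NOR I4 = true NOR false = false
N1 = I1 NOR I3 = true NOR false = false
N2 = N0 NOR I3 = false NOR false = true
N6 = NOT I2 = NOT false = true
N9 = N2 NOR N1 = true NOR false = false
N10 = N6 NOR I2 = true NOR false = false
N13 = I2 NOR N10 = false NOR false = true

N0 = false, N9 = false, N13 = true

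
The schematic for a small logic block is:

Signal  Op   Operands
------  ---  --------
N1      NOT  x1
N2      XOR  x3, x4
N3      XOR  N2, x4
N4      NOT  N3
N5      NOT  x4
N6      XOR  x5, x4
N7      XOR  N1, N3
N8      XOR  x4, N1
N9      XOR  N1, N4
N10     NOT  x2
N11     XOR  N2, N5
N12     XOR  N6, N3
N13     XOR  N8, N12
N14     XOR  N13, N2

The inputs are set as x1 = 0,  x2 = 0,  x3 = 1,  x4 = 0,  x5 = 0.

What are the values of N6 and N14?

N1 = NOT x1 = NOT 0 = 1
N2 = x3 XOR x4 = 1 XOR 0 = 1
N3 = N2 XOR x4 = 1 XOR 0 = 1
N6 = x5 XOR x4 = 0 XOR 0 = 0
N8 = x4 XOR N1 = 0 XOR 1 = 1
N12 = N6 XOR N3 = 0 XOR 1 = 1
N13 = N8 XOR N12 = 1 XOR 1 = 0
N14 = N13 XOR N2 = 0 XOR 1 = 1

N6 = 0  N14 = 1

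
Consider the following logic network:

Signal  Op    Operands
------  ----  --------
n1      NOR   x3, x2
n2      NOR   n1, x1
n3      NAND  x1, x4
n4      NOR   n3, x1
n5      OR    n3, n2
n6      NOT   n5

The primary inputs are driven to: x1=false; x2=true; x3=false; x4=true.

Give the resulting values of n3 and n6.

n1 = x3 NOR x2 = false NOR true = false
n2 = n1 NOR x1 = false NOR false = true
n3 = x1 NAND x4 = false NAND true = true
n5 = n3 OR n2 = true OR true = true
n6 = NOT n5 = NOT true = false

n3 = true, n6 = false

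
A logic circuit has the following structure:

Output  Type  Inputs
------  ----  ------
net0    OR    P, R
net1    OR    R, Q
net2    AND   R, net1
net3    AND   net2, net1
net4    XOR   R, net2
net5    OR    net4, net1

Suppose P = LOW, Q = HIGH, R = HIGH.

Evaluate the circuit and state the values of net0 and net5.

net0 = HIGH  net5 = HIGH

net0 = P OR R = LOW OR HIGH = HIGH
net1 = R OR Q = HIGH OR HIGH = HIGH
net2 = R AND net1 = HIGH AND HIGH = HIGH
net4 = R XOR net2 = HIGH XOR HIGH = LOW
net5 = net4 OR net1 = LOW OR HIGH = HIGH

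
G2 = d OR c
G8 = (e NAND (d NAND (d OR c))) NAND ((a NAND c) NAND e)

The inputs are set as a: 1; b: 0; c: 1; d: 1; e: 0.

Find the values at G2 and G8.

G2 = 1  G8 = 0

G2 = 1 OR 1 = 1
G8 = (0 NAND (1 NAND (1 OR 1))) NAND ((1 NAND 1) NAND 0) = 0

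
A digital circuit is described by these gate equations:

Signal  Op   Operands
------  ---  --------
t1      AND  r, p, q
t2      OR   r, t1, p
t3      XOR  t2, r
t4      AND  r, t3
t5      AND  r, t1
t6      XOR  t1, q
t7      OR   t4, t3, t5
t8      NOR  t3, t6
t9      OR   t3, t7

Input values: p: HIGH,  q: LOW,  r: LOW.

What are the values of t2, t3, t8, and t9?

t1 = r AND p AND q = LOW AND HIGH AND LOW = LOW
t2 = r OR t1 OR p = LOW OR LOW OR HIGH = HIGH
t3 = t2 XOR r = HIGH XOR LOW = HIGH
t4 = r AND t3 = LOW AND HIGH = LOW
t5 = r AND t1 = LOW AND LOW = LOW
t6 = t1 XOR q = LOW XOR LOW = LOW
t7 = t4 OR t3 OR t5 = LOW OR HIGH OR LOW = HIGH
t8 = t3 NOR t6 = HIGH NOR LOW = LOW
t9 = t3 OR t7 = HIGH OR HIGH = HIGH

t2 = HIGH, t3 = HIGH, t8 = LOW, t9 = HIGH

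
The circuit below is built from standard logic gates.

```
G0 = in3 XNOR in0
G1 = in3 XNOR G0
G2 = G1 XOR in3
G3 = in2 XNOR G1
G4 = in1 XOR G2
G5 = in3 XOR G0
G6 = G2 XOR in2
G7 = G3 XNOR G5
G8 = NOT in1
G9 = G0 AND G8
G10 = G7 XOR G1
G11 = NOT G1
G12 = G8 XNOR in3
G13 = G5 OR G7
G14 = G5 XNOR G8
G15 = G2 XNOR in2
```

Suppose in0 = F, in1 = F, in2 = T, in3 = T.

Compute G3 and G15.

G3 = F, G15 = T

G0 = in3 XNOR in0 = T XNOR F = F
G1 = in3 XNOR G0 = T XNOR F = F
G2 = G1 XOR in3 = F XOR T = T
G3 = in2 XNOR G1 = T XNOR F = F
G15 = G2 XNOR in2 = T XNOR T = T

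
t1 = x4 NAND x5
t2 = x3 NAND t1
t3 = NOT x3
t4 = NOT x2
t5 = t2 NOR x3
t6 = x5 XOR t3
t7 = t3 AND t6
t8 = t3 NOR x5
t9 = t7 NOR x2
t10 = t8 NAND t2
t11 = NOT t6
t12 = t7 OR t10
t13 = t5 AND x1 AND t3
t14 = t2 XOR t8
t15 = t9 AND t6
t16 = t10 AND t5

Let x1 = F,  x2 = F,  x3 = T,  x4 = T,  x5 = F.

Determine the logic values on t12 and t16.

t12 = T  t16 = F

t1 = x4 NAND x5 = T NAND F = T
t2 = x3 NAND t1 = T NAND T = F
t3 = NOT x3 = NOT T = F
t5 = t2 NOR x3 = F NOR T = F
t6 = x5 XOR t3 = F XOR F = F
t7 = t3 AND t6 = F AND F = F
t8 = t3 NOR x5 = F NOR F = T
t10 = t8 NAND t2 = T NAND F = T
t12 = t7 OR t10 = F OR T = T
t16 = t10 AND t5 = T AND F = F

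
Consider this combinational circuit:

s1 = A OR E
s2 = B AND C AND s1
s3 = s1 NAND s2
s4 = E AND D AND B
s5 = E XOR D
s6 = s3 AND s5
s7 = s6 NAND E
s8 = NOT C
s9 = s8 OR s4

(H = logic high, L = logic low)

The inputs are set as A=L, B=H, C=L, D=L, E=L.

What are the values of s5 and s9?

s4 = E AND D AND B = L AND L AND H = L
s5 = E XOR D = L XOR L = L
s8 = NOT C = NOT L = H
s9 = s8 OR s4 = H OR L = H

s5 = L; s9 = H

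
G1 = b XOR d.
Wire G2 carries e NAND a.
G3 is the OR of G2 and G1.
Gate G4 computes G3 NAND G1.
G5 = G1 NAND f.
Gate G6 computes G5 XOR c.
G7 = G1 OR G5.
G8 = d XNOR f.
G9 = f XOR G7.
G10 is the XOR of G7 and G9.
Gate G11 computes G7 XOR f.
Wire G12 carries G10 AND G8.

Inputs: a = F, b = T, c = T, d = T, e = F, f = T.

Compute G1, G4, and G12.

G1 = b XOR d = T XOR T = F
G2 = e NAND a = F NAND F = T
G3 = G2 OR G1 = T OR F = T
G4 = G3 NAND G1 = T NAND F = T
G5 = G1 NAND f = F NAND T = T
G7 = G1 OR G5 = F OR T = T
G8 = d XNOR f = T XNOR T = T
G9 = f XOR G7 = T XOR T = F
G10 = G7 XOR G9 = T XOR F = T
G12 = G10 AND G8 = T AND T = T

G1 = F, G4 = T, G12 = T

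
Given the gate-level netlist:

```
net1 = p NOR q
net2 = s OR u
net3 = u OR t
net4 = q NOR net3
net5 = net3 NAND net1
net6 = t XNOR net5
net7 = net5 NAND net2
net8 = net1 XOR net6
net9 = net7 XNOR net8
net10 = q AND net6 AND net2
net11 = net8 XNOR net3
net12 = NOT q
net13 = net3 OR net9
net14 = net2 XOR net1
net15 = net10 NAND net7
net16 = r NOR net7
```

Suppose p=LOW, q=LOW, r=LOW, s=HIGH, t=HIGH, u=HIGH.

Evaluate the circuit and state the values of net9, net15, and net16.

net9 = HIGH; net15 = HIGH; net16 = LOW

net1 = p NOR q = LOW NOR LOW = HIGH
net2 = s OR u = HIGH OR HIGH = HIGH
net3 = u OR t = HIGH OR HIGH = HIGH
net5 = net3 NAND net1 = HIGH NAND HIGH = LOW
net6 = t XNOR net5 = HIGH XNOR LOW = LOW
net7 = net5 NAND net2 = LOW NAND HIGH = HIGH
net8 = net1 XOR net6 = HIGH XOR LOW = HIGH
net9 = net7 XNOR net8 = HIGH XNOR HIGH = HIGH
net10 = q AND net6 AND net2 = LOW AND LOW AND HIGH = LOW
net15 = net10 NAND net7 = LOW NAND HIGH = HIGH
net16 = r NOR net7 = LOW NOR HIGH = LOW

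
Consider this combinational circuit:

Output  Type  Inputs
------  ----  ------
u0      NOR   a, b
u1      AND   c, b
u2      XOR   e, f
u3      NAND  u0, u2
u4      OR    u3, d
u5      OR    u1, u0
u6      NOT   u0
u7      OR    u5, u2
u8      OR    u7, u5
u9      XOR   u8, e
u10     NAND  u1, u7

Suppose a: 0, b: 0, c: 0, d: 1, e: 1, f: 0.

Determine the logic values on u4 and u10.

u4 = 1, u10 = 1

u0 = a NOR b = 0 NOR 0 = 1
u1 = c AND b = 0 AND 0 = 0
u2 = e XOR f = 1 XOR 0 = 1
u3 = u0 NAND u2 = 1 NAND 1 = 0
u4 = u3 OR d = 0 OR 1 = 1
u5 = u1 OR u0 = 0 OR 1 = 1
u7 = u5 OR u2 = 1 OR 1 = 1
u10 = u1 NAND u7 = 0 NAND 1 = 1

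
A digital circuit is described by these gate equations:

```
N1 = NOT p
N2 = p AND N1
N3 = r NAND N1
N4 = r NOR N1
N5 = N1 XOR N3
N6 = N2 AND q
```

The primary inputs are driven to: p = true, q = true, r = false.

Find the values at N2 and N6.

N1 = NOT p = NOT true = false
N2 = p AND N1 = true AND false = false
N6 = N2 AND q = false AND true = false

N2 = false, N6 = false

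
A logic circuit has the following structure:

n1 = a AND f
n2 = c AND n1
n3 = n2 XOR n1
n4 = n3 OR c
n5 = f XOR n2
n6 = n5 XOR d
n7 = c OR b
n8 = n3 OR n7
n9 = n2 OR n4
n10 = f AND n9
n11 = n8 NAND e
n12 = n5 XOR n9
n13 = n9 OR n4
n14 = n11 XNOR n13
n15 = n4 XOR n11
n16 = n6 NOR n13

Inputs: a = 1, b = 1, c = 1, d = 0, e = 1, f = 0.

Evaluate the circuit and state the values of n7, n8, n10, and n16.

n7 = 1, n8 = 1, n10 = 0, n16 = 0

n1 = a AND f = 1 AND 0 = 0
n2 = c AND n1 = 1 AND 0 = 0
n3 = n2 XOR n1 = 0 XOR 0 = 0
n4 = n3 OR c = 0 OR 1 = 1
n5 = f XOR n2 = 0 XOR 0 = 0
n6 = n5 XOR d = 0 XOR 0 = 0
n7 = c OR b = 1 OR 1 = 1
n8 = n3 OR n7 = 0 OR 1 = 1
n9 = n2 OR n4 = 0 OR 1 = 1
n10 = f AND n9 = 0 AND 1 = 0
n13 = n9 OR n4 = 1 OR 1 = 1
n16 = n6 NOR n13 = 0 NOR 1 = 0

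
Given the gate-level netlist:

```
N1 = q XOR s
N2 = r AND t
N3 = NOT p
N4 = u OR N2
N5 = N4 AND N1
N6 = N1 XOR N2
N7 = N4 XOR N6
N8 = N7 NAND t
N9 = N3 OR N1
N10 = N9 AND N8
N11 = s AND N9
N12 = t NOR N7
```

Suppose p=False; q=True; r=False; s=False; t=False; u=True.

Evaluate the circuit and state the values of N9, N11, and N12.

N1 = q XOR s = True XOR False = True
N2 = r AND t = False AND False = False
N3 = NOT p = NOT False = True
N4 = u OR N2 = True OR False = True
N6 = N1 XOR N2 = True XOR False = True
N7 = N4 XOR N6 = True XOR True = False
N9 = N3 OR N1 = True OR True = True
N11 = s AND N9 = False AND True = False
N12 = t NOR N7 = False NOR False = True

N9 = True, N11 = False, N12 = True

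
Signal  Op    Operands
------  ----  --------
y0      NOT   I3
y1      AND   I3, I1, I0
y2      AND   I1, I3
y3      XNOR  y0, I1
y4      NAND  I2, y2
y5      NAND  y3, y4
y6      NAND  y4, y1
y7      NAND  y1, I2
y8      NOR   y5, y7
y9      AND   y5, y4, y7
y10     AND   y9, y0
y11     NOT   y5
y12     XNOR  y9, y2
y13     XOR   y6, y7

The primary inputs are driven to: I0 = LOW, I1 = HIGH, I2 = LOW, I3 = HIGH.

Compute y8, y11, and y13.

y8 = LOW; y11 = LOW; y13 = LOW

y0 = NOT I3 = NOT HIGH = LOW
y1 = I3 AND I1 AND I0 = HIGH AND HIGH AND LOW = LOW
y2 = I1 AND I3 = HIGH AND HIGH = HIGH
y3 = y0 XNOR I1 = LOW XNOR HIGH = LOW
y4 = I2 NAND y2 = LOW NAND HIGH = HIGH
y5 = y3 NAND y4 = LOW NAND HIGH = HIGH
y6 = y4 NAND y1 = HIGH NAND LOW = HIGH
y7 = y1 NAND I2 = LOW NAND LOW = HIGH
y8 = y5 NOR y7 = HIGH NOR HIGH = LOW
y11 = NOT y5 = NOT HIGH = LOW
y13 = y6 XOR y7 = HIGH XOR HIGH = LOW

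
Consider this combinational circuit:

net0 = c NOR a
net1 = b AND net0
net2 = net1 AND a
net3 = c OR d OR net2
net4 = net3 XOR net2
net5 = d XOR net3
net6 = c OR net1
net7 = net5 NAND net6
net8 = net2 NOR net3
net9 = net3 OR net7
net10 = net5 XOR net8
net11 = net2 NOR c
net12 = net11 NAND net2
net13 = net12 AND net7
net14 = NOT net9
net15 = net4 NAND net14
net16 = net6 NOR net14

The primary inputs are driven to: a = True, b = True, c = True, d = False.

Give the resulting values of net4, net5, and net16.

net4 = True, net5 = True, net16 = False

net0 = c NOR a = True NOR True = False
net1 = b AND net0 = True AND False = False
net2 = net1 AND a = False AND True = False
net3 = c OR d OR net2 = True OR False OR False = True
net4 = net3 XOR net2 = True XOR False = True
net5 = d XOR net3 = False XOR True = True
net6 = c OR net1 = True OR False = True
net7 = net5 NAND net6 = True NAND True = False
net9 = net3 OR net7 = True OR False = True
net14 = NOT net9 = NOT True = False
net16 = net6 NOR net14 = True NOR False = False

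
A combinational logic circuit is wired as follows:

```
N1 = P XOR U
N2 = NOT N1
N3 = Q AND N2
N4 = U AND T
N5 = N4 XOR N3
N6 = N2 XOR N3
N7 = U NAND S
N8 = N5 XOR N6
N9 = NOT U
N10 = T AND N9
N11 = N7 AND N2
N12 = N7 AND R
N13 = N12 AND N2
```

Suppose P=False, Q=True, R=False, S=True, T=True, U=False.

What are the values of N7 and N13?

N1 = P XOR U = False XOR False = False
N2 = NOT N1 = NOT False = True
N7 = U NAND S = False NAND True = True
N12 = N7 AND R = True AND False = False
N13 = N12 AND N2 = False AND True = False

N7 = True  N13 = False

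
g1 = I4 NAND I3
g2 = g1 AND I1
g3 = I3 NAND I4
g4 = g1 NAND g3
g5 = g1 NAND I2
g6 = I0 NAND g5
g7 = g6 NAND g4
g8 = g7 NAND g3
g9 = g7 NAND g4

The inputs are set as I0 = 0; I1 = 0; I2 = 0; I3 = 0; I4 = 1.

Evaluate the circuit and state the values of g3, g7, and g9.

g3 = 1, g7 = 1, g9 = 1

g1 = I4 NAND I3 = 1 NAND 0 = 1
g3 = I3 NAND I4 = 0 NAND 1 = 1
g4 = g1 NAND g3 = 1 NAND 1 = 0
g5 = g1 NAND I2 = 1 NAND 0 = 1
g6 = I0 NAND g5 = 0 NAND 1 = 1
g7 = g6 NAND g4 = 1 NAND 0 = 1
g9 = g7 NAND g4 = 1 NAND 0 = 1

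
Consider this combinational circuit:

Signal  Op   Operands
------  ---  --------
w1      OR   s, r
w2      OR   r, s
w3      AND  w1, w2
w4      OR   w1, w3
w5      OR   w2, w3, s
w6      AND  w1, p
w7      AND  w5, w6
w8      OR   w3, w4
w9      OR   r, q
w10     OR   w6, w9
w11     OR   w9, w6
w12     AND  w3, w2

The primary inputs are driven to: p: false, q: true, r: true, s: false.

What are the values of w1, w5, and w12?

w1 = true; w5 = true; w12 = true

w1 = s OR r = false OR true = true
w2 = r OR s = true OR false = true
w3 = w1 AND w2 = true AND true = true
w5 = w2 OR w3 OR s = true OR true OR false = true
w12 = w3 AND w2 = true AND true = true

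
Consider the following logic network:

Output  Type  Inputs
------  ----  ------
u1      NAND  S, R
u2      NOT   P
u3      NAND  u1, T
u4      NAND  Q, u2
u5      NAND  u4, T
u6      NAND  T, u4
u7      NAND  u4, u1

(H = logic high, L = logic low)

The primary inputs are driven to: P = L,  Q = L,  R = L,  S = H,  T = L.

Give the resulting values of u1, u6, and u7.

u1 = H; u6 = H; u7 = L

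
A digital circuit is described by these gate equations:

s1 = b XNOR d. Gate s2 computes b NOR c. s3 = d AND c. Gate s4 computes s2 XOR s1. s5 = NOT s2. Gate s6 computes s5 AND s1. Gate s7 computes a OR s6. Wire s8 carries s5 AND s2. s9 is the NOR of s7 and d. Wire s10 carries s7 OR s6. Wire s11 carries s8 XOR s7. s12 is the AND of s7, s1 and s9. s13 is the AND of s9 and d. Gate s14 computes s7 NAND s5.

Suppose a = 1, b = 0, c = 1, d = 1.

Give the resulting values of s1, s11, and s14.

s1 = 0, s11 = 1, s14 = 0

s1 = b XNOR d = 0 XNOR 1 = 0
s2 = b NOR c = 0 NOR 1 = 0
s5 = NOT s2 = NOT 0 = 1
s6 = s5 AND s1 = 1 AND 0 = 0
s7 = a OR s6 = 1 OR 0 = 1
s8 = s5 AND s2 = 1 AND 0 = 0
s11 = s8 XOR s7 = 0 XOR 1 = 1
s14 = s7 NAND s5 = 1 NAND 1 = 0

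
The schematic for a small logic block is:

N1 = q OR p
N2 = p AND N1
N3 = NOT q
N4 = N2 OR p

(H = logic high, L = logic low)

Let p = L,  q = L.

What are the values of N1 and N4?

N1 = L  N4 = L

N1 = q OR p = L OR L = L
N2 = p AND N1 = L AND L = L
N4 = N2 OR p = L OR L = L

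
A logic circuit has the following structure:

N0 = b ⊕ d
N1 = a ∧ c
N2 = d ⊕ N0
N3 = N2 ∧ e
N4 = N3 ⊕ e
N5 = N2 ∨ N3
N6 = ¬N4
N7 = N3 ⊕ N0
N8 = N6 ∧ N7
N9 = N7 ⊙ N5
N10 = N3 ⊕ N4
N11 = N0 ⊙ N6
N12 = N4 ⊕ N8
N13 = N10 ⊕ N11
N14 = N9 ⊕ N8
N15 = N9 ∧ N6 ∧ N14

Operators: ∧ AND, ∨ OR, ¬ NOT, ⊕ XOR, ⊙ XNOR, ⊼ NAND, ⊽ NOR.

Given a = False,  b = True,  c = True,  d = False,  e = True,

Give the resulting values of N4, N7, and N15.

N4 = False, N7 = False, N15 = False

N0 = b XOR d = True XOR False = True
N2 = d XOR N0 = False XOR True = True
N3 = N2 AND e = True AND True = True
N4 = N3 XOR e = True XOR True = False
N5 = N2 OR N3 = True OR True = True
N6 = NOT N4 = NOT False = True
N7 = N3 XOR N0 = True XOR True = False
N8 = N6 AND N7 = True AND False = False
N9 = N7 XNOR N5 = False XNOR True = False
N14 = N9 XOR N8 = False XOR False = False
N15 = N9 AND N6 AND N14 = False AND True AND False = False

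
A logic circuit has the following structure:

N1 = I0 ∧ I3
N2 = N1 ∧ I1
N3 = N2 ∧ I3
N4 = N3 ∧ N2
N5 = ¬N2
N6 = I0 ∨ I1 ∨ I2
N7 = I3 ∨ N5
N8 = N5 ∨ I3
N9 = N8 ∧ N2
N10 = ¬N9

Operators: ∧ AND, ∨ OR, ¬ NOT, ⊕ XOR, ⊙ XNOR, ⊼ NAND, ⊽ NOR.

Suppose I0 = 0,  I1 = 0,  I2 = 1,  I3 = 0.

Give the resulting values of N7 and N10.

N1 = I0 AND I3 = 0 AND 0 = 0
N2 = N1 AND I1 = 0 AND 0 = 0
N5 = NOT N2 = NOT 0 = 1
N7 = I3 OR N5 = 0 OR 1 = 1
N8 = N5 OR I3 = 1 OR 0 = 1
N9 = N8 AND N2 = 1 AND 0 = 0
N10 = NOT N9 = NOT 0 = 1

N7 = 1; N10 = 1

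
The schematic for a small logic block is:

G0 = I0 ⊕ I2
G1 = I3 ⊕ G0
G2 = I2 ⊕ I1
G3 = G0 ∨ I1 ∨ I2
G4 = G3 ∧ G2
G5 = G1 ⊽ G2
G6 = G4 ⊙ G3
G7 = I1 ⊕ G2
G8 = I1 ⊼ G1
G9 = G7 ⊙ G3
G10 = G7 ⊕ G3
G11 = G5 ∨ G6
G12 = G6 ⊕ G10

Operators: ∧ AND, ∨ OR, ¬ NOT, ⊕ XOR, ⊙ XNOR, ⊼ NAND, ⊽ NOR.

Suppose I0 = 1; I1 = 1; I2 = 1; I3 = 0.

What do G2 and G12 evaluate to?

G0 = I0 XOR I2 = 1 XOR 1 = 0
G2 = I2 XOR I1 = 1 XOR 1 = 0
G3 = G0 OR I1 OR I2 = 0 OR 1 OR 1 = 1
G4 = G3 AND G2 = 1 AND 0 = 0
G6 = G4 XNOR G3 = 0 XNOR 1 = 0
G7 = I1 XOR G2 = 1 XOR 0 = 1
G10 = G7 XOR G3 = 1 XOR 1 = 0
G12 = G6 XOR G10 = 0 XOR 0 = 0

G2 = 0  G12 = 0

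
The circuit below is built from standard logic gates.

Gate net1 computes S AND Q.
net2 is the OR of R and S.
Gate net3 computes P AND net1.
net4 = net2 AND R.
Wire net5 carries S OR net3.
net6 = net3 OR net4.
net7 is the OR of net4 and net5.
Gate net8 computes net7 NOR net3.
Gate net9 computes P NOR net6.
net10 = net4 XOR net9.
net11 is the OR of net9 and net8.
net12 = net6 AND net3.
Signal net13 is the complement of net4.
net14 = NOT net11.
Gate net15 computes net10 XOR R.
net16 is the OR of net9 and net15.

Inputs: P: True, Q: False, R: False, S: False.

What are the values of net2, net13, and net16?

net1 = S AND Q = False AND False = False
net2 = R OR S = False OR False = False
net3 = P AND net1 = True AND False = False
net4 = net2 AND R = False AND False = False
net6 = net3 OR net4 = False OR False = False
net9 = P NOR net6 = True NOR False = False
net10 = net4 XOR net9 = False XOR False = False
net13 = NOT net4 = NOT False = True
net15 = net10 XOR R = False XOR False = False
net16 = net9 OR net15 = False OR False = False

net2 = False, net13 = True, net16 = False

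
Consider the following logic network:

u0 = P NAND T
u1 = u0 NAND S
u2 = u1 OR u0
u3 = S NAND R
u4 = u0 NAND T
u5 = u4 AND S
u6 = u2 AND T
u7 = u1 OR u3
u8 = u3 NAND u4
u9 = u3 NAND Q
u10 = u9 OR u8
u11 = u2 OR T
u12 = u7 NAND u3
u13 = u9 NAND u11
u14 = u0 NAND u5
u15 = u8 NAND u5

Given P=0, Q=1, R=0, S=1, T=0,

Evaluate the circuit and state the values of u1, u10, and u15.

u1 = 0, u10 = 0, u15 = 1

u0 = P NAND T = 0 NAND 0 = 1
u1 = u0 NAND S = 1 NAND 1 = 0
u3 = S NAND R = 1 NAND 0 = 1
u4 = u0 NAND T = 1 NAND 0 = 1
u5 = u4 AND S = 1 AND 1 = 1
u8 = u3 NAND u4 = 1 NAND 1 = 0
u9 = u3 NAND Q = 1 NAND 1 = 0
u10 = u9 OR u8 = 0 OR 0 = 0
u15 = u8 NAND u5 = 0 NAND 1 = 1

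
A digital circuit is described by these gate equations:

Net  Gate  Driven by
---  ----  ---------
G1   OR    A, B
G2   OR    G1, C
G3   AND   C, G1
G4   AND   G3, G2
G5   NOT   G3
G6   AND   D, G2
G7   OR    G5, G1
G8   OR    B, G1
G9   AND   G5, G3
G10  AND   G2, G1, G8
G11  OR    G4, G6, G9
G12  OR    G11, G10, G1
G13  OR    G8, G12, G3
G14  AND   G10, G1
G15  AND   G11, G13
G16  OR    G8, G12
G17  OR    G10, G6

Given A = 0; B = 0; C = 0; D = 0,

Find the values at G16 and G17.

G1 = A OR B = 0 OR 0 = 0
G2 = G1 OR C = 0 OR 0 = 0
G3 = C AND G1 = 0 AND 0 = 0
G4 = G3 AND G2 = 0 AND 0 = 0
G5 = NOT G3 = NOT 0 = 1
G6 = D AND G2 = 0 AND 0 = 0
G8 = B OR G1 = 0 OR 0 = 0
G9 = G5 AND G3 = 1 AND 0 = 0
G10 = G2 AND G1 AND G8 = 0 AND 0 AND 0 = 0
G11 = G4 OR G6 OR G9 = 0 OR 0 OR 0 = 0
G12 = G11 OR G10 OR G1 = 0 OR 0 OR 0 = 0
G16 = G8 OR G12 = 0 OR 0 = 0
G17 = G10 OR G6 = 0 OR 0 = 0

G16 = 0, G17 = 0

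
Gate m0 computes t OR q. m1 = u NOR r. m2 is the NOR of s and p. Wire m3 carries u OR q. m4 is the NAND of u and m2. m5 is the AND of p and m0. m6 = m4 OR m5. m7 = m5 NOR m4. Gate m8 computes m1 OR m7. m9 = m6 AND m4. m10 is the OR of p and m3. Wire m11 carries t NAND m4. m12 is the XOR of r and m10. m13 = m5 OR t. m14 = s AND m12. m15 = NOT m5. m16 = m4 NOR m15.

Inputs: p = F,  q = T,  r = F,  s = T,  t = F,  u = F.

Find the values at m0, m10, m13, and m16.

m0 = T, m10 = T, m13 = F, m16 = F

m0 = t OR q = F OR T = T
m2 = s NOR p = T NOR F = F
m3 = u OR q = F OR T = T
m4 = u NAND m2 = F NAND F = T
m5 = p AND m0 = F AND T = F
m10 = p OR m3 = F OR T = T
m13 = m5 OR t = F OR F = F
m15 = NOT m5 = NOT F = T
m16 = m4 NOR m15 = T NOR T = F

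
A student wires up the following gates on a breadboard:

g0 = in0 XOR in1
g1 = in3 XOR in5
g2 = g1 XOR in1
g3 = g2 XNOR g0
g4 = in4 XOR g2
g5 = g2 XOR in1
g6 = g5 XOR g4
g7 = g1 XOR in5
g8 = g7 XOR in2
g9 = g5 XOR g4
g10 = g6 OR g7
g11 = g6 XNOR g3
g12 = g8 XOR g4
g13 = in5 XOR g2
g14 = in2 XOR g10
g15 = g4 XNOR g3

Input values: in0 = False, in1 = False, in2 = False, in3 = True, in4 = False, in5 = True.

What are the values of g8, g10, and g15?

g0 = in0 XOR in1 = False XOR False = False
g1 = in3 XOR in5 = True XOR True = False
g2 = g1 XOR in1 = False XOR False = False
g3 = g2 XNOR g0 = False XNOR False = True
g4 = in4 XOR g2 = False XOR False = False
g5 = g2 XOR in1 = False XOR False = False
g6 = g5 XOR g4 = False XOR False = False
g7 = g1 XOR in5 = False XOR True = True
g8 = g7 XOR in2 = True XOR False = True
g10 = g6 OR g7 = False OR True = True
g15 = g4 XNOR g3 = False XNOR True = False

g8 = True, g10 = True, g15 = False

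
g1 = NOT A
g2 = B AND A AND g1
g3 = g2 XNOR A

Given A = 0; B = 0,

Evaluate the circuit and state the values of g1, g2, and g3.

g1 = NOT A = NOT 0 = 1
g2 = B AND A AND g1 = 0 AND 0 AND 1 = 0
g3 = g2 XNOR A = 0 XNOR 0 = 1

g1 = 1, g2 = 0, g3 = 1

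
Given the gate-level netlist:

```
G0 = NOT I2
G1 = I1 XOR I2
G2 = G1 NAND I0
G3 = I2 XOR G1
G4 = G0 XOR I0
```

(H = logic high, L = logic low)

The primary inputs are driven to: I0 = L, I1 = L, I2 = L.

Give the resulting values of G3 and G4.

G0 = NOT I2 = NOT L = H
G1 = I1 XOR I2 = L XOR L = L
G3 = I2 XOR G1 = L XOR L = L
G4 = G0 XOR I0 = H XOR L = H

G3 = L; G4 = H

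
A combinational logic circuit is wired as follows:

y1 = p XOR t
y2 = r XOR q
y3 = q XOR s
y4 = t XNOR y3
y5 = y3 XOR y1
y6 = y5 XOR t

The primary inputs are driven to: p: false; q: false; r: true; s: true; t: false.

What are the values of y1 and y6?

y1 = p XOR t = false XOR false = false
y3 = q XOR s = false XOR true = true
y5 = y3 XOR y1 = true XOR false = true
y6 = y5 XOR t = true XOR false = true

y1 = false  y6 = true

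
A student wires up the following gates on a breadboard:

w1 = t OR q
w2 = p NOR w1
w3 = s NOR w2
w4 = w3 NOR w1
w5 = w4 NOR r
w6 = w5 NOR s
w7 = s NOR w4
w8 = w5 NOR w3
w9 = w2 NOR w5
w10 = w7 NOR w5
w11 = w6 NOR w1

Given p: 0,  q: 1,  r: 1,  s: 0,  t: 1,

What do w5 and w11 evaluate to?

w1 = t OR q = 1 OR 1 = 1
w2 = p NOR w1 = 0 NOR 1 = 0
w3 = s NOR w2 = 0 NOR 0 = 1
w4 = w3 NOR w1 = 1 NOR 1 = 0
w5 = w4 NOR r = 0 NOR 1 = 0
w6 = w5 NOR s = 0 NOR 0 = 1
w11 = w6 NOR w1 = 1 NOR 1 = 0

w5 = 0  w11 = 0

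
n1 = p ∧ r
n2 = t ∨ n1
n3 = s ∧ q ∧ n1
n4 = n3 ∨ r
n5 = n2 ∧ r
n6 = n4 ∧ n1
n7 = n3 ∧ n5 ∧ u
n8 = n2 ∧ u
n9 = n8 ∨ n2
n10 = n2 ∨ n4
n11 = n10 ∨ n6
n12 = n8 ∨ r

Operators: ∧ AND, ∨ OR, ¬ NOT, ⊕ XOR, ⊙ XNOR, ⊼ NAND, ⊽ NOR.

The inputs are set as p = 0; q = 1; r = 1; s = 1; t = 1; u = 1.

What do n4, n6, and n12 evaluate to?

n4 = 1; n6 = 0; n12 = 1

n1 = p AND r = 0 AND 1 = 0
n2 = t OR n1 = 1 OR 0 = 1
n3 = s AND q AND n1 = 1 AND 1 AND 0 = 0
n4 = n3 OR r = 0 OR 1 = 1
n6 = n4 AND n1 = 1 AND 0 = 0
n8 = n2 AND u = 1 AND 1 = 1
n12 = n8 OR r = 1 OR 1 = 1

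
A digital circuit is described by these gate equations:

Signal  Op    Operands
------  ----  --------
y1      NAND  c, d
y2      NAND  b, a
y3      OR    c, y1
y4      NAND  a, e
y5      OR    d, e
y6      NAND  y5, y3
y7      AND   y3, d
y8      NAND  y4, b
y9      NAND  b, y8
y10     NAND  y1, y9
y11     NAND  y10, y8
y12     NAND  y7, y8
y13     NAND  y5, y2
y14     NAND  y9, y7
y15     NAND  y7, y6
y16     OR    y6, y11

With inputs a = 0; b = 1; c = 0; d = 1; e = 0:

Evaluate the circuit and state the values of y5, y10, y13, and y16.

y5 = 1; y10 = 0; y13 = 0; y16 = 1

y1 = c NAND d = 0 NAND 1 = 1
y2 = b NAND a = 1 NAND 0 = 1
y3 = c OR y1 = 0 OR 1 = 1
y4 = a NAND e = 0 NAND 0 = 1
y5 = d OR e = 1 OR 0 = 1
y6 = y5 NAND y3 = 1 NAND 1 = 0
y8 = y4 NAND b = 1 NAND 1 = 0
y9 = b NAND y8 = 1 NAND 0 = 1
y10 = y1 NAND y9 = 1 NAND 1 = 0
y11 = y10 NAND y8 = 0 NAND 0 = 1
y13 = y5 NAND y2 = 1 NAND 1 = 0
y16 = y6 OR y11 = 0 OR 1 = 1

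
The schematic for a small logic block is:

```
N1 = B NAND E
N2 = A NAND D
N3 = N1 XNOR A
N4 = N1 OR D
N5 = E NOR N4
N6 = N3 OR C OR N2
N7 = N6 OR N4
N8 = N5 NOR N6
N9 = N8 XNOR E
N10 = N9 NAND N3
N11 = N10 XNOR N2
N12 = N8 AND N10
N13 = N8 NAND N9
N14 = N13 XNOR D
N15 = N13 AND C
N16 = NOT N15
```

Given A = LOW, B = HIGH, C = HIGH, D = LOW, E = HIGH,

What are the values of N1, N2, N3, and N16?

N1 = LOW, N2 = HIGH, N3 = HIGH, N16 = LOW

N1 = B NAND E = HIGH NAND HIGH = LOW
N2 = A NAND D = LOW NAND LOW = HIGH
N3 = N1 XNOR A = LOW XNOR LOW = HIGH
N4 = N1 OR D = LOW OR LOW = LOW
N5 = E NOR N4 = HIGH NOR LOW = LOW
N6 = N3 OR C OR N2 = HIGH OR HIGH OR HIGH = HIGH
N8 = N5 NOR N6 = LOW NOR HIGH = LOW
N9 = N8 XNOR E = LOW XNOR HIGH = LOW
N13 = N8 NAND N9 = LOW NAND LOW = HIGH
N15 = N13 AND C = HIGH AND HIGH = HIGH
N16 = NOT N15 = NOT HIGH = LOW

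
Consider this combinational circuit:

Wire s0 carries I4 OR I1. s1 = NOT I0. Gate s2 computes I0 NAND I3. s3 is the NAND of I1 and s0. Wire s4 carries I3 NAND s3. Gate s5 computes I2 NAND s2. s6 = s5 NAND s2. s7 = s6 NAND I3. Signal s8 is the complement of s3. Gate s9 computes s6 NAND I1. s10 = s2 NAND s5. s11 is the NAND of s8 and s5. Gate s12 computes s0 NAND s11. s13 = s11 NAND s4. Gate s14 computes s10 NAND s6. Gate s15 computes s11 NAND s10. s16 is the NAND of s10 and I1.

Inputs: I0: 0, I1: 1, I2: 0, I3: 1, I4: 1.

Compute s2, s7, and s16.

s2 = 1; s7 = 1; s16 = 1

s2 = I0 NAND I3 = 0 NAND 1 = 1
s5 = I2 NAND s2 = 0 NAND 1 = 1
s6 = s5 NAND s2 = 1 NAND 1 = 0
s7 = s6 NAND I3 = 0 NAND 1 = 1
s10 = s2 NAND s5 = 1 NAND 1 = 0
s16 = s10 NAND I1 = 0 NAND 1 = 1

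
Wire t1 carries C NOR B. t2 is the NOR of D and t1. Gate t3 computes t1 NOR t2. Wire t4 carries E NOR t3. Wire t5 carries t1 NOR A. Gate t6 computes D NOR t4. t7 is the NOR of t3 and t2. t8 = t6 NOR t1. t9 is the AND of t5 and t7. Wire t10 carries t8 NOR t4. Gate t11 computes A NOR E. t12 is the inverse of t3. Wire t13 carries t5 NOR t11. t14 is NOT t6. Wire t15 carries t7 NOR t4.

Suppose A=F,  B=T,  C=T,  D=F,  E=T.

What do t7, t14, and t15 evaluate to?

t7 = F  t14 = F  t15 = T

t1 = C NOR B = T NOR T = F
t2 = D NOR t1 = F NOR F = T
t3 = t1 NOR t2 = F NOR T = F
t4 = E NOR t3 = T NOR F = F
t6 = D NOR t4 = F NOR F = T
t7 = t3 NOR t2 = F NOR T = F
t14 = NOT t6 = NOT T = F
t15 = t7 NOR t4 = F NOR F = T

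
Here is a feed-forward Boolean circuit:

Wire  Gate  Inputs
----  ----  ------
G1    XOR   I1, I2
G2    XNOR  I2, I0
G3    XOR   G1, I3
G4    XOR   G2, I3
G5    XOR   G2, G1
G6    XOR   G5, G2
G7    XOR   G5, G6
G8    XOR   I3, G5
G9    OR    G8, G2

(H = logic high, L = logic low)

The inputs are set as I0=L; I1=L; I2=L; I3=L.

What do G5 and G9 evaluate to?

G1 = I1 XOR I2 = L XOR L = L
G2 = I2 XNOR I0 = L XNOR L = H
G5 = G2 XOR G1 = H XOR L = H
G8 = I3 XOR G5 = L XOR H = H
G9 = G8 OR G2 = H OR H = H

G5 = H; G9 = H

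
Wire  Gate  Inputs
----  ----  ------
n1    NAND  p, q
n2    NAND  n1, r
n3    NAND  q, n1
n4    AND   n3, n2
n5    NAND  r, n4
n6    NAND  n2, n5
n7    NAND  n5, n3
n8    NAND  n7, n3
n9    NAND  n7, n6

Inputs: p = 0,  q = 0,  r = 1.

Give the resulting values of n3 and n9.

n3 = 1, n9 = 1

n1 = p NAND q = 0 NAND 0 = 1
n2 = n1 NAND r = 1 NAND 1 = 0
n3 = q NAND n1 = 0 NAND 1 = 1
n4 = n3 AND n2 = 1 AND 0 = 0
n5 = r NAND n4 = 1 NAND 0 = 1
n6 = n2 NAND n5 = 0 NAND 1 = 1
n7 = n5 NAND n3 = 1 NAND 1 = 0
n9 = n7 NAND n6 = 0 NAND 1 = 1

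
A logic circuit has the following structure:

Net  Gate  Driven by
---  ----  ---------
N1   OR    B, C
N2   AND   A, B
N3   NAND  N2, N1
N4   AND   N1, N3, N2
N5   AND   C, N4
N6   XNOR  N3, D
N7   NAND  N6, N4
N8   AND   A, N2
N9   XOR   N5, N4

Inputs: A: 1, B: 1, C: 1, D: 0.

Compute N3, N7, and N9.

N3 = 0, N7 = 1, N9 = 0

N1 = B OR C = 1 OR 1 = 1
N2 = A AND B = 1 AND 1 = 1
N3 = N2 NAND N1 = 1 NAND 1 = 0
N4 = N1 AND N3 AND N2 = 1 AND 0 AND 1 = 0
N5 = C AND N4 = 1 AND 0 = 0
N6 = N3 XNOR D = 0 XNOR 0 = 1
N7 = N6 NAND N4 = 1 NAND 0 = 1
N9 = N5 XOR N4 = 0 XOR 0 = 0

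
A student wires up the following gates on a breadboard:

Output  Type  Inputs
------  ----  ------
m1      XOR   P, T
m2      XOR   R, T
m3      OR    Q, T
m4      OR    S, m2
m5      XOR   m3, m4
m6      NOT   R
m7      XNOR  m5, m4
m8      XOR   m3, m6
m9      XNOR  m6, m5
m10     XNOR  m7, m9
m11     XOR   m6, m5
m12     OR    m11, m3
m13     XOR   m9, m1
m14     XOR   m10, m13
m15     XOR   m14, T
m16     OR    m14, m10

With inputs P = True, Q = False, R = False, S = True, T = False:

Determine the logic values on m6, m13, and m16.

m1 = P XOR T = True XOR False = True
m2 = R XOR T = False XOR False = False
m3 = Q OR T = False OR False = False
m4 = S OR m2 = True OR False = True
m5 = m3 XOR m4 = False XOR True = True
m6 = NOT R = NOT False = True
m7 = m5 XNOR m4 = True XNOR True = True
m9 = m6 XNOR m5 = True XNOR True = True
m10 = m7 XNOR m9 = True XNOR True = True
m13 = m9 XOR m1 = True XOR True = False
m14 = m10 XOR m13 = True XOR False = True
m16 = m14 OR m10 = True OR True = True

m6 = True, m13 = False, m16 = True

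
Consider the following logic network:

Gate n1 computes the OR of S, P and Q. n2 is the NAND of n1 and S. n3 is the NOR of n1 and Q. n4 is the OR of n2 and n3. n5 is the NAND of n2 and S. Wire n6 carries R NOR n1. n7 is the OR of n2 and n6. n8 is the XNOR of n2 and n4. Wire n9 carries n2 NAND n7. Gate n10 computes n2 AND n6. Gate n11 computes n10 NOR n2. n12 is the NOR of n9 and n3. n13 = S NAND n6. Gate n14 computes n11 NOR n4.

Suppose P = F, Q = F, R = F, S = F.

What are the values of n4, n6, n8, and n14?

n4 = T  n6 = T  n8 = T  n14 = F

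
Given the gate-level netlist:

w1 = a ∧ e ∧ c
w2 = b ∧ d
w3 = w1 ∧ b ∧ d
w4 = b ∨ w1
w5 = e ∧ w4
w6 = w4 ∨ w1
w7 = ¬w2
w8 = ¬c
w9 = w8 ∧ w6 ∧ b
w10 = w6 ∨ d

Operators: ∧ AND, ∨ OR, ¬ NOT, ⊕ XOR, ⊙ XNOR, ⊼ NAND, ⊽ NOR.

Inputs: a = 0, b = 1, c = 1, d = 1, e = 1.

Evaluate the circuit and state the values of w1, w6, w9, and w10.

w1 = 0; w6 = 1; w9 = 0; w10 = 1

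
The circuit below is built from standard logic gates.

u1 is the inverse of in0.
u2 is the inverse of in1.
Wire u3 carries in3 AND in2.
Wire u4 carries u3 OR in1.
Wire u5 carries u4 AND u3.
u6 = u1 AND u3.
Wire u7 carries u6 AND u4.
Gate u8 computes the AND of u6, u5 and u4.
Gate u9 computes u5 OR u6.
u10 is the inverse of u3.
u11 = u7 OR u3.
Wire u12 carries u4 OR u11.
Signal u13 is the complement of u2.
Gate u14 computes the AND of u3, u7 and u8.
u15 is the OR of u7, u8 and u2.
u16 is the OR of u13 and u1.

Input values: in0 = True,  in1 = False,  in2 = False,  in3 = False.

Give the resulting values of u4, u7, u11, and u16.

u4 = False, u7 = False, u11 = False, u16 = False

u1 = NOT in0 = NOT True = False
u2 = NOT in1 = NOT False = True
u3 = in3 AND in2 = False AND False = False
u4 = u3 OR in1 = False OR False = False
u6 = u1 AND u3 = False AND False = False
u7 = u6 AND u4 = False AND False = False
u11 = u7 OR u3 = False OR False = False
u13 = NOT u2 = NOT True = False
u16 = u13 OR u1 = False OR False = False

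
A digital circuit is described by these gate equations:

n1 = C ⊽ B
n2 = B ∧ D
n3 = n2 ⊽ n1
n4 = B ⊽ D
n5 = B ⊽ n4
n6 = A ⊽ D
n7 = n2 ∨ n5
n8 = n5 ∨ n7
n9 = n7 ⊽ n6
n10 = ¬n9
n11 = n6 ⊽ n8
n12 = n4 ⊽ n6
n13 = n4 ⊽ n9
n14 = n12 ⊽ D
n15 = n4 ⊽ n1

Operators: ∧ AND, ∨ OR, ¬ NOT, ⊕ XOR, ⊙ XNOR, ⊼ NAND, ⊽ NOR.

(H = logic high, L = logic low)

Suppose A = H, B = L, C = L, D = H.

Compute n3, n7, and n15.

n3 = L, n7 = H, n15 = L

n1 = C NOR B = L NOR L = H
n2 = B AND D = L AND H = L
n3 = n2 NOR n1 = L NOR H = L
n4 = B NOR D = L NOR H = L
n5 = B NOR n4 = L NOR L = H
n7 = n2 OR n5 = L OR H = H
n15 = n4 NOR n1 = L NOR H = L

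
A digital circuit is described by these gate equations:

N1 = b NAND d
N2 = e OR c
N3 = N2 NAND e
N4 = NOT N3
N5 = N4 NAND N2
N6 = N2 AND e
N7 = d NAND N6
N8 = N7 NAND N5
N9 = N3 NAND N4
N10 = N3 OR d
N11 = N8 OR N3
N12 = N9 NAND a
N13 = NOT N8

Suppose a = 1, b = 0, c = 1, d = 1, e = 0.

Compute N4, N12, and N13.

N2 = e OR c = 0 OR 1 = 1
N3 = N2 NAND e = 1 NAND 0 = 1
N4 = NOT N3 = NOT 1 = 0
N5 = N4 NAND N2 = 0 NAND 1 = 1
N6 = N2 AND e = 1 AND 0 = 0
N7 = d NAND N6 = 1 NAND 0 = 1
N8 = N7 NAND N5 = 1 NAND 1 = 0
N9 = N3 NAND N4 = 1 NAND 0 = 1
N12 = N9 NAND a = 1 NAND 1 = 0
N13 = NOT N8 = NOT 0 = 1

N4 = 0, N12 = 0, N13 = 1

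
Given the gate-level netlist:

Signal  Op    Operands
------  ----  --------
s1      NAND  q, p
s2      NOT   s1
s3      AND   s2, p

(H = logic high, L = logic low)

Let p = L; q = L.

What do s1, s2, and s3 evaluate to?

s1 = H, s2 = L, s3 = L

s1 = q NAND p = L NAND L = H
s2 = NOT s1 = NOT H = L
s3 = s2 AND p = L AND L = L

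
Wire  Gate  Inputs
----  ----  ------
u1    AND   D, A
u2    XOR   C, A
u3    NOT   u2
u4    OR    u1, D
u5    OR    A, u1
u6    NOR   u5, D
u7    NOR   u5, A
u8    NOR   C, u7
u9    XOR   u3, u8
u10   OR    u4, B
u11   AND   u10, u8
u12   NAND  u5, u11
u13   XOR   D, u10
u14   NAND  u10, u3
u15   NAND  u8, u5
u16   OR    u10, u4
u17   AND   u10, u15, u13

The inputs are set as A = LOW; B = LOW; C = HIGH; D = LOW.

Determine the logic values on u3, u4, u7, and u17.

u3 = LOW  u4 = LOW  u7 = HIGH  u17 = LOW

u1 = D AND A = LOW AND LOW = LOW
u2 = C XOR A = HIGH XOR LOW = HIGH
u3 = NOT u2 = NOT HIGH = LOW
u4 = u1 OR D = LOW OR LOW = LOW
u5 = A OR u1 = LOW OR LOW = LOW
u7 = u5 NOR A = LOW NOR LOW = HIGH
u8 = C NOR u7 = HIGH NOR HIGH = LOW
u10 = u4 OR B = LOW OR LOW = LOW
u13 = D XOR u10 = LOW XOR LOW = LOW
u15 = u8 NAND u5 = LOW NAND LOW = HIGH
u17 = u10 AND u15 AND u13 = LOW AND HIGH AND LOW = LOW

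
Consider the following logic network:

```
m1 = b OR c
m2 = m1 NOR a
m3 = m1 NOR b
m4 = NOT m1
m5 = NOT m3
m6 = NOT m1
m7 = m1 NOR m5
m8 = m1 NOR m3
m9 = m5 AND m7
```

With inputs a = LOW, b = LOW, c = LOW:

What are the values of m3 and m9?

m3 = HIGH  m9 = LOW

m1 = b OR c = LOW OR LOW = LOW
m3 = m1 NOR b = LOW NOR LOW = HIGH
m5 = NOT m3 = NOT HIGH = LOW
m7 = m1 NOR m5 = LOW NOR LOW = HIGH
m9 = m5 AND m7 = LOW AND HIGH = LOW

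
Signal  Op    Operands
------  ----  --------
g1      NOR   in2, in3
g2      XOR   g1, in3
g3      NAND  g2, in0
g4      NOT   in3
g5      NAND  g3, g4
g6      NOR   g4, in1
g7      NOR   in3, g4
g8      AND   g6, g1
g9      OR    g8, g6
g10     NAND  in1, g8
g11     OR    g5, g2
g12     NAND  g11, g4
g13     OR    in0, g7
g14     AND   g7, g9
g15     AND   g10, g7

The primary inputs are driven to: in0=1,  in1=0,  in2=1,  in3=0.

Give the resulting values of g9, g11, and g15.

g9 = 0  g11 = 0  g15 = 0

g1 = in2 NOR in3 = 1 NOR 0 = 0
g2 = g1 XOR in3 = 0 XOR 0 = 0
g3 = g2 NAND in0 = 0 NAND 1 = 1
g4 = NOT in3 = NOT 0 = 1
g5 = g3 NAND g4 = 1 NAND 1 = 0
g6 = g4 NOR in1 = 1 NOR 0 = 0
g7 = in3 NOR g4 = 0 NOR 1 = 0
g8 = g6 AND g1 = 0 AND 0 = 0
g9 = g8 OR g6 = 0 OR 0 = 0
g10 = in1 NAND g8 = 0 NAND 0 = 1
g11 = g5 OR g2 = 0 OR 0 = 0
g15 = g10 AND g7 = 1 AND 0 = 0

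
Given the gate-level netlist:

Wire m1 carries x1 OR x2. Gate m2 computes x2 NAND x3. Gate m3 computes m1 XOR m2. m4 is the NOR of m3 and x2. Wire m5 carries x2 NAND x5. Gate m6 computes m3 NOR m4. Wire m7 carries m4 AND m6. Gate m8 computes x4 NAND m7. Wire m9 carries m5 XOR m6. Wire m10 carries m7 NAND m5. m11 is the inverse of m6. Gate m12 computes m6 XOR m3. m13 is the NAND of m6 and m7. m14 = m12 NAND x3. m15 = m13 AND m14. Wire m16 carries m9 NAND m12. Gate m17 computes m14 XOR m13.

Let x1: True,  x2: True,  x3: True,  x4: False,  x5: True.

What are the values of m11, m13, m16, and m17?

m11 = True, m13 = True, m16 = True, m17 = True

m1 = x1 OR x2 = True OR True = True
m2 = x2 NAND x3 = True NAND True = False
m3 = m1 XOR m2 = True XOR False = True
m4 = m3 NOR x2 = True NOR True = False
m5 = x2 NAND x5 = True NAND True = False
m6 = m3 NOR m4 = True NOR False = False
m7 = m4 AND m6 = False AND False = False
m9 = m5 XOR m6 = False XOR False = False
m11 = NOT m6 = NOT False = True
m12 = m6 XOR m3 = False XOR True = True
m13 = m6 NAND m7 = False NAND False = True
m14 = m12 NAND x3 = True NAND True = False
m16 = m9 NAND m12 = False NAND True = True
m17 = m14 XOR m13 = False XOR True = True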